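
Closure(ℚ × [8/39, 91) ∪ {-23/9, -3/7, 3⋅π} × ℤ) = (ℝ × [8/39, 91]) ∪ ({-23/9, -3/7, 3⋅π} × ℤ)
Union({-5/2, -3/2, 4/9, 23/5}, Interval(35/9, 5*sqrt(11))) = Union({-5/2, -3/2, 4/9}, Interval(35/9, 5*sqrt(11)))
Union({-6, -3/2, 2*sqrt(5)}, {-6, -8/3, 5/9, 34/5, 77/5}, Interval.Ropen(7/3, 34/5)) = Union({-6, -8/3, -3/2, 5/9, 77/5}, Interval(7/3, 34/5))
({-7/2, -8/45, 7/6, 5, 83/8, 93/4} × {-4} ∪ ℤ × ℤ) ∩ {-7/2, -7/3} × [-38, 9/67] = {-7/2} × {-4}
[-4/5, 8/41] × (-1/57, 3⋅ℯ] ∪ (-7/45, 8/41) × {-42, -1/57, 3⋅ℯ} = ((-7/45, 8/41) × {-42, -1/57, 3⋅ℯ}) ∪ ([-4/5, 8/41] × (-1/57, 3⋅ℯ])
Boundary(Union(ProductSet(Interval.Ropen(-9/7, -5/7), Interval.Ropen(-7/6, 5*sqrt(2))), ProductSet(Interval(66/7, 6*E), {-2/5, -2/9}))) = Union(ProductSet({-9/7, -5/7}, Interval(-7/6, 5*sqrt(2))), ProductSet(Interval(-9/7, -5/7), {-7/6, 5*sqrt(2)}), ProductSet(Interval(66/7, 6*E), {-2/5, -2/9}))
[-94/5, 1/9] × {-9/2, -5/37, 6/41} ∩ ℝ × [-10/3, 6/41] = [-94/5, 1/9] × {-5/37, 6/41}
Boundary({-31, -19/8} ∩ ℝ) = {-31, -19/8}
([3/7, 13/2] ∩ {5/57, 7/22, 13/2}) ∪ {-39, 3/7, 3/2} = {-39, 3/7, 3/2, 13/2}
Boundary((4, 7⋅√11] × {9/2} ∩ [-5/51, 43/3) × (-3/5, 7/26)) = ∅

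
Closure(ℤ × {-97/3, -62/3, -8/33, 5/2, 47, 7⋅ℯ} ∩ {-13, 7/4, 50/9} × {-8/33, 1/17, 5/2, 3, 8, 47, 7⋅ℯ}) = {-13} × {-8/33, 5/2, 47, 7⋅ℯ}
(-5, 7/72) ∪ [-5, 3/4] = [-5, 3/4]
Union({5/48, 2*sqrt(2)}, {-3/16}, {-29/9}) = {-29/9, -3/16, 5/48, 2*sqrt(2)}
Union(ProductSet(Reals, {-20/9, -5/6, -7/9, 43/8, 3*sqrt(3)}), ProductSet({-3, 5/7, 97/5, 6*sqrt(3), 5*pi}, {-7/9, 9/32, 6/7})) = Union(ProductSet({-3, 5/7, 97/5, 6*sqrt(3), 5*pi}, {-7/9, 9/32, 6/7}), ProductSet(Reals, {-20/9, -5/6, -7/9, 43/8, 3*sqrt(3)}))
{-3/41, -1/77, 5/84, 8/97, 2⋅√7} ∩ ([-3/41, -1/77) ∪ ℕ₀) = {-3/41}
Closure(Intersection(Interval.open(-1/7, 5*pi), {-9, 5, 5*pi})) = {5}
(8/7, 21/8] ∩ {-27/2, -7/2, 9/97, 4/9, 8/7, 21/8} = {21/8}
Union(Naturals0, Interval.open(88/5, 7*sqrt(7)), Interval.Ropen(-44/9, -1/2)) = Union(Interval.Ropen(-44/9, -1/2), Interval.open(88/5, 7*sqrt(7)), Naturals0)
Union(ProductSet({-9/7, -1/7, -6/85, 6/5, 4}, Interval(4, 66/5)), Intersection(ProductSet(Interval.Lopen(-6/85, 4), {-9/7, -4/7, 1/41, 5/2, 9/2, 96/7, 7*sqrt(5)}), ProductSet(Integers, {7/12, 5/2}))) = Union(ProductSet({-9/7, -1/7, -6/85, 6/5, 4}, Interval(4, 66/5)), ProductSet(Range(0, 5, 1), {5/2}))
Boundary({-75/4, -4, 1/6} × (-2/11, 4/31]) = {-75/4, -4, 1/6} × [-2/11, 4/31]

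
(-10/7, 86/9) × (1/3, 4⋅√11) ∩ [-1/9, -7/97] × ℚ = [-1/9, -7/97] × (ℚ ∩ (1/3, 4⋅√11))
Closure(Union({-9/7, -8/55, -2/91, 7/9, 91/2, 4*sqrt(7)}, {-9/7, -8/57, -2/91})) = {-9/7, -8/55, -8/57, -2/91, 7/9, 91/2, 4*sqrt(7)}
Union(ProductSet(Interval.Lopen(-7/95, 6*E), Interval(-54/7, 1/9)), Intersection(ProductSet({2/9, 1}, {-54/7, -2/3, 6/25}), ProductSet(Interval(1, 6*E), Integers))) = ProductSet(Interval.Lopen(-7/95, 6*E), Interval(-54/7, 1/9))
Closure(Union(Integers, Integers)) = Integers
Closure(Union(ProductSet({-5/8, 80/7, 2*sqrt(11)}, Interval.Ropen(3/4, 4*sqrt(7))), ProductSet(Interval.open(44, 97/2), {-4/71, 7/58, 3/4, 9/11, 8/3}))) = Union(ProductSet({-5/8, 80/7, 2*sqrt(11)}, Interval(3/4, 4*sqrt(7))), ProductSet(Interval(44, 97/2), {-4/71, 7/58, 3/4, 9/11, 8/3}))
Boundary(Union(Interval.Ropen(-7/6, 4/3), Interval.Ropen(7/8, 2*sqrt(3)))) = {-7/6, 2*sqrt(3)}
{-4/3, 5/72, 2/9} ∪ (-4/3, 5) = [-4/3, 5)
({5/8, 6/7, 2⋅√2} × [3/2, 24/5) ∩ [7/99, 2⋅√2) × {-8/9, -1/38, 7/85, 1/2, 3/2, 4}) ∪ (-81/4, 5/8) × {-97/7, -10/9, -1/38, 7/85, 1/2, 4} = ({5/8, 6/7} × {3/2, 4}) ∪ ((-81/4, 5/8) × {-97/7, -10/9, -1/38, 7/85, 1/2, 4})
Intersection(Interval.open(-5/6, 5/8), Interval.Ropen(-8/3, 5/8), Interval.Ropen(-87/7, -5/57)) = Interval.open(-5/6, -5/57)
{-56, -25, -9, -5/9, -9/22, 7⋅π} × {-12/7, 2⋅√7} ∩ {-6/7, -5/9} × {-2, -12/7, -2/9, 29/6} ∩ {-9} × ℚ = ∅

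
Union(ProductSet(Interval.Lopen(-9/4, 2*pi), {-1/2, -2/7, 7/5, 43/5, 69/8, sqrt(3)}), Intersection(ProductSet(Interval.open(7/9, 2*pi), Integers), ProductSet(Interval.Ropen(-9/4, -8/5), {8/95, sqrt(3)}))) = ProductSet(Interval.Lopen(-9/4, 2*pi), {-1/2, -2/7, 7/5, 43/5, 69/8, sqrt(3)})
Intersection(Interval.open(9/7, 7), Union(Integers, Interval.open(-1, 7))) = Union(Interval.open(9/7, 7), Range(2, 7, 1))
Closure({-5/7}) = {-5/7}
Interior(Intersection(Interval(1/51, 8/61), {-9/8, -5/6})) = EmptySet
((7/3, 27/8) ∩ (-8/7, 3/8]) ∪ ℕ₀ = ℕ₀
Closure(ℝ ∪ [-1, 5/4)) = (-∞, ∞)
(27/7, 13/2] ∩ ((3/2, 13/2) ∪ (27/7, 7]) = (27/7, 13/2]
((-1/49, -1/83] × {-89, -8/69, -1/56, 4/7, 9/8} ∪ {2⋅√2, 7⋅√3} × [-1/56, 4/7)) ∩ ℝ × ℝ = ((-1/49, -1/83] × {-89, -8/69, -1/56, 4/7, 9/8}) ∪ ({2⋅√2, 7⋅√3} × [-1/56, 4/7))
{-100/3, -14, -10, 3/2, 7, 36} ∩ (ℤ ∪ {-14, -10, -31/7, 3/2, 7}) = {-14, -10, 3/2, 7, 36}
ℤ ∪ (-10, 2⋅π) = ℤ ∪ [-10, 2⋅π)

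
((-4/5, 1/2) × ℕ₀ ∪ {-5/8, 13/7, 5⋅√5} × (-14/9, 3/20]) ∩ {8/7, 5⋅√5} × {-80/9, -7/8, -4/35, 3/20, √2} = {5⋅√5} × {-7/8, -4/35, 3/20}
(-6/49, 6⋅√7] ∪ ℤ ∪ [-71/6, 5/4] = ℤ ∪ [-71/6, 6⋅√7]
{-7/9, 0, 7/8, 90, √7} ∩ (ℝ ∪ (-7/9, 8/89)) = {-7/9, 0, 7/8, 90, √7}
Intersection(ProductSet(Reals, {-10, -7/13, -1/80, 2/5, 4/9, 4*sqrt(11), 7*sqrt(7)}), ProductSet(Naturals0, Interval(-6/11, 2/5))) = ProductSet(Naturals0, {-7/13, -1/80, 2/5})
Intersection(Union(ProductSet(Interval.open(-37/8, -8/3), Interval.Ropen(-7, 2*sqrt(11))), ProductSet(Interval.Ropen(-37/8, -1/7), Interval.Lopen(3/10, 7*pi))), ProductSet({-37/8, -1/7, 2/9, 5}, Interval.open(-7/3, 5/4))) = ProductSet({-37/8}, Interval.open(3/10, 5/4))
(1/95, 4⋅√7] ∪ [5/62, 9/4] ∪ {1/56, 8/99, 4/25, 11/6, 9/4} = (1/95, 4⋅√7]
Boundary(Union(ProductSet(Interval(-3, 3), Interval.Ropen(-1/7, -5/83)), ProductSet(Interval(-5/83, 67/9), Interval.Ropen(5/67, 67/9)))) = Union(ProductSet({-3, 3}, Interval(-1/7, -5/83)), ProductSet({-5/83, 67/9}, Interval(5/67, 67/9)), ProductSet(Interval(-3, 3), {-1/7, -5/83}), ProductSet(Interval(-5/83, 67/9), {5/67, 67/9}))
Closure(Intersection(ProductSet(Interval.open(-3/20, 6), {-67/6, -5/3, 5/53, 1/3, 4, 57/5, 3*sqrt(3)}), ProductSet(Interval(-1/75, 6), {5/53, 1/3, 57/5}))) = ProductSet(Interval(-1/75, 6), {5/53, 1/3, 57/5})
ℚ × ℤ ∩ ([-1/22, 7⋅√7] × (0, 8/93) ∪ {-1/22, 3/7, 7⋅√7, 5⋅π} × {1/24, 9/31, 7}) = {-1/22, 3/7} × {7}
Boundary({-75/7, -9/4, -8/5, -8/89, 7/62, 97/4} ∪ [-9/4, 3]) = {-75/7, -9/4, 3, 97/4}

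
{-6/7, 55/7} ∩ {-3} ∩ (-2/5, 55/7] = ∅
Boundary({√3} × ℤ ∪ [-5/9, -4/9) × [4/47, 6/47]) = ({√3} × ℤ) ∪ ({-5/9, -4/9} × [4/47, 6/47]) ∪ ([-5/9, -4/9] × {4/47, 6/47})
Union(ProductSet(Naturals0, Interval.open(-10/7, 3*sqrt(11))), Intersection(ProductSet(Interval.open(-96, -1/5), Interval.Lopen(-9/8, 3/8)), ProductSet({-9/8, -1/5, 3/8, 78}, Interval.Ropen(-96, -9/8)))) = ProductSet(Naturals0, Interval.open(-10/7, 3*sqrt(11)))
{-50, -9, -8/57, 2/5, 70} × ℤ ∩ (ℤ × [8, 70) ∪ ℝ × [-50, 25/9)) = ({-50, -9, 70} × {8, 9, …, 69}) ∪ ({-50, -9, -8/57, 2/5, 70} × {-50, -49, …, 2})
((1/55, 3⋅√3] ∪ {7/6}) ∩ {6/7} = {6/7}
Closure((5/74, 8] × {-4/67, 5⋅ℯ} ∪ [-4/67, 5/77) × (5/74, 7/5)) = ({-4/67, 5/77} × [5/74, 7/5]) ∪ ([-4/67, 5/77] × {5/74, 7/5}) ∪ ([-4/67, 5/77) × (5/74, 7/5)) ∪ ([5/74, 8] × {-4/67, 5⋅ℯ})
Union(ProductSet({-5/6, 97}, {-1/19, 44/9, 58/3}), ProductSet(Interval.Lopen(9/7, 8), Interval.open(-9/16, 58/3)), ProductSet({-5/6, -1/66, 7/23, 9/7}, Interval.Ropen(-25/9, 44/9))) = Union(ProductSet({-5/6, 97}, {-1/19, 44/9, 58/3}), ProductSet({-5/6, -1/66, 7/23, 9/7}, Interval.Ropen(-25/9, 44/9)), ProductSet(Interval.Lopen(9/7, 8), Interval.open(-9/16, 58/3)))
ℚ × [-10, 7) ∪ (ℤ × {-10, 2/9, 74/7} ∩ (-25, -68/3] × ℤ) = ℚ × [-10, 7)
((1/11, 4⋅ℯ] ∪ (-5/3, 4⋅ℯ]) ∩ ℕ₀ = {0, 1, …, 10}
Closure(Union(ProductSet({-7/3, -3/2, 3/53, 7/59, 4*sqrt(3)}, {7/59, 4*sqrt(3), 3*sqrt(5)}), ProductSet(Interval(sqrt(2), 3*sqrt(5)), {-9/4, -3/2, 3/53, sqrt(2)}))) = Union(ProductSet({-7/3, -3/2, 3/53, 7/59, 4*sqrt(3)}, {7/59, 4*sqrt(3), 3*sqrt(5)}), ProductSet(Interval(sqrt(2), 3*sqrt(5)), {-9/4, -3/2, 3/53, sqrt(2)}))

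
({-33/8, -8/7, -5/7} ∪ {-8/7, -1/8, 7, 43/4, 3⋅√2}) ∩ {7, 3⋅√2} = {7, 3⋅√2}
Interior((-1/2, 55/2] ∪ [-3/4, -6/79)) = (-3/4, 55/2)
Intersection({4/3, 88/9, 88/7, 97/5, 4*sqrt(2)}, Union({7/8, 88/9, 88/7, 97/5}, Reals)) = {4/3, 88/9, 88/7, 97/5, 4*sqrt(2)}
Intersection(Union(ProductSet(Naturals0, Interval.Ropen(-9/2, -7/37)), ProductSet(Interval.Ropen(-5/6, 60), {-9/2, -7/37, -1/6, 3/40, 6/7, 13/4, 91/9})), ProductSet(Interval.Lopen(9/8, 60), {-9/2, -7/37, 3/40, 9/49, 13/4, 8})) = Union(ProductSet(Interval.open(9/8, 60), {-9/2, -7/37, 3/40, 13/4}), ProductSet(Range(2, 61, 1), {-9/2}))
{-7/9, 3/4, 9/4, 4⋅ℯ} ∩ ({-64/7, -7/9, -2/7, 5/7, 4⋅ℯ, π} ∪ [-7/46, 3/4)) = {-7/9, 4⋅ℯ}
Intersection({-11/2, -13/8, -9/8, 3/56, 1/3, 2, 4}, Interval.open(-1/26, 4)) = {3/56, 1/3, 2}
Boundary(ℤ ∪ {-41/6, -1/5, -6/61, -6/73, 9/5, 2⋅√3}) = ℤ ∪ {-41/6, -1/5, -6/61, -6/73, 9/5, 2⋅√3}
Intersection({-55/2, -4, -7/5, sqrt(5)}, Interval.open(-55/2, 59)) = {-4, -7/5, sqrt(5)}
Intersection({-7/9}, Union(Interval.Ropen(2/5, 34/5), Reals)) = {-7/9}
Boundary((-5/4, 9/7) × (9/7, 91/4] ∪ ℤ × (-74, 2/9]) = (ℤ × [-74, 2/9]) ∪ ({-5/4, 9/7} × [9/7, 91/4]) ∪ ([-5/4, 9/7] × {9/7, 91/4})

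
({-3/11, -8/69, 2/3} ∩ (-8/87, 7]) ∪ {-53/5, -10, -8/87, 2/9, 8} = {-53/5, -10, -8/87, 2/9, 2/3, 8}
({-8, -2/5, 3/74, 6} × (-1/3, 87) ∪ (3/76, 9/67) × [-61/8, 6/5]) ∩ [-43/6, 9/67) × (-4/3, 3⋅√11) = ((3/76, 9/67) × (-4/3, 6/5]) ∪ ({-2/5, 3/74} × (-1/3, 3⋅√11))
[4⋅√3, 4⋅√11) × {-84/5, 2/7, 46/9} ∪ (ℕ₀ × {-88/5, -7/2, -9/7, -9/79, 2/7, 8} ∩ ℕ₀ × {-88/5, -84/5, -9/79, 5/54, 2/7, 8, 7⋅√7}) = (ℕ₀ × {-88/5, -9/79, 2/7, 8}) ∪ ([4⋅√3, 4⋅√11) × {-84/5, 2/7, 46/9})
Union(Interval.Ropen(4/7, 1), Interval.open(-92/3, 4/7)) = Interval.open(-92/3, 1)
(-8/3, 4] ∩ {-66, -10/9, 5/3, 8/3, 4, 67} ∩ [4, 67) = {4}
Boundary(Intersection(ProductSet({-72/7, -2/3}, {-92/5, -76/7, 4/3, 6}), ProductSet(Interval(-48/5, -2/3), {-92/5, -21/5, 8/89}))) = ProductSet({-2/3}, {-92/5})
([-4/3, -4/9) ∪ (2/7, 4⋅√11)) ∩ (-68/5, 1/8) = [-4/3, -4/9)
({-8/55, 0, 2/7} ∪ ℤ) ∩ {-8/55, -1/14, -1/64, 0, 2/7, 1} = {-8/55, 0, 2/7, 1}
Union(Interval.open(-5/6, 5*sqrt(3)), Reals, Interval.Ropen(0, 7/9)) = Interval(-oo, oo)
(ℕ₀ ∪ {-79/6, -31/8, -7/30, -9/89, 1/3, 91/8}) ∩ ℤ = ℕ₀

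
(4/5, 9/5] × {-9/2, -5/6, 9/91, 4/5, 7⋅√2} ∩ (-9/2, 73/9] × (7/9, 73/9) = (4/5, 9/5] × {4/5}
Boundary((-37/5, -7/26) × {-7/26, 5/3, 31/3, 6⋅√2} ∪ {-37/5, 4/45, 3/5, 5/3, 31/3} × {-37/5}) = ({-37/5, 4/45, 3/5, 5/3, 31/3} × {-37/5}) ∪ ([-37/5, -7/26] × {-7/26, 5/3, 31/3, 6⋅√2})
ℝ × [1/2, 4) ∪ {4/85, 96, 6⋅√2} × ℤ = (ℝ × [1/2, 4)) ∪ ({4/85, 96, 6⋅√2} × ℤ)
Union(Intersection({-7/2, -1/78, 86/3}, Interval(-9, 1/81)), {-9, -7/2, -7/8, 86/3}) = {-9, -7/2, -7/8, -1/78, 86/3}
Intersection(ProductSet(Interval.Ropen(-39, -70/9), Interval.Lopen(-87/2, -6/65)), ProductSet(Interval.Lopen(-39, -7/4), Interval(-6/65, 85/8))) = ProductSet(Interval.open(-39, -70/9), {-6/65})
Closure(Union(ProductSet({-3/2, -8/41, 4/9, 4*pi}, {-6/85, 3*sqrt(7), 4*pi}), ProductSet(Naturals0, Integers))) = Union(ProductSet({-3/2, -8/41, 4/9, 4*pi}, {-6/85, 3*sqrt(7), 4*pi}), ProductSet(Naturals0, Integers))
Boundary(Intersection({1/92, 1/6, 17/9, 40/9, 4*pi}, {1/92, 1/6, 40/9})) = {1/92, 1/6, 40/9}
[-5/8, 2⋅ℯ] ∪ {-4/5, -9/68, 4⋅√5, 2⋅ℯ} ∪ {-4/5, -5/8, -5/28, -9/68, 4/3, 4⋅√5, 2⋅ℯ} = {-4/5, 4⋅√5} ∪ [-5/8, 2⋅ℯ]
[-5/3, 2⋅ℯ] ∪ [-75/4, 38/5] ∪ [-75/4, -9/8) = [-75/4, 38/5]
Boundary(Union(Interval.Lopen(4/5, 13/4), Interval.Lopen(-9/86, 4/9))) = {-9/86, 4/9, 4/5, 13/4}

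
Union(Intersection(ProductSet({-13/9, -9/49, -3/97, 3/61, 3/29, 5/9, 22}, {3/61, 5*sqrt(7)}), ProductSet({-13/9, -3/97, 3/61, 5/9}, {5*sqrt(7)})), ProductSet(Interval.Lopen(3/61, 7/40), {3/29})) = Union(ProductSet({-13/9, -3/97, 3/61, 5/9}, {5*sqrt(7)}), ProductSet(Interval.Lopen(3/61, 7/40), {3/29}))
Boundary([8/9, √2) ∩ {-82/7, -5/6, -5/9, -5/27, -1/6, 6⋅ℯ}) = ∅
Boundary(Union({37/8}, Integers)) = Union({37/8}, Integers)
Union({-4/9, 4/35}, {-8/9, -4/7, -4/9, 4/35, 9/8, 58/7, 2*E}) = {-8/9, -4/7, -4/9, 4/35, 9/8, 58/7, 2*E}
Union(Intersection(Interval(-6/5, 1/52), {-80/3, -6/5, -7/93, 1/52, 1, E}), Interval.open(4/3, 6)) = Union({-6/5, -7/93, 1/52}, Interval.open(4/3, 6))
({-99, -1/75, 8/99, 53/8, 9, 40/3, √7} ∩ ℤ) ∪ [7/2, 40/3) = {-99} ∪ [7/2, 40/3)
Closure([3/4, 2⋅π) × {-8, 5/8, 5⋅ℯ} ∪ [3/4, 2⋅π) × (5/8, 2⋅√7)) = ([3/4, 2⋅π] × {-8, 5/8, 2⋅√7, 5⋅ℯ}) ∪ ({3/4, 2⋅π} × ({-8, 5⋅ℯ} ∪ [5/8, 2⋅√7])) ∪ ([3/4, 2⋅π) × ({-8, 5⋅ℯ} ∪ [5/8, 2⋅√7)))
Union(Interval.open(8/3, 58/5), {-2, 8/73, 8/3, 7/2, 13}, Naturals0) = Union({-2, 8/73}, Interval.Ropen(8/3, 58/5), Naturals0)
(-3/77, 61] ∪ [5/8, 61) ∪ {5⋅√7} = (-3/77, 61]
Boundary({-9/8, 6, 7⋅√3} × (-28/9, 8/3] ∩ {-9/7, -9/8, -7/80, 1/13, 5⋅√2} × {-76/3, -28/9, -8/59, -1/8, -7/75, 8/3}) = {-9/8} × {-8/59, -1/8, -7/75, 8/3}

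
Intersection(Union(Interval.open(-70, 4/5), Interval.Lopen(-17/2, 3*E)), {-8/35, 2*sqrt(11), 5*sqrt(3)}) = {-8/35, 2*sqrt(11)}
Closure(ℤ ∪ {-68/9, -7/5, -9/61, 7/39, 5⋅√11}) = ℤ ∪ {-68/9, -7/5, -9/61, 7/39, 5⋅√11}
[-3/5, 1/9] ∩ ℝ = [-3/5, 1/9]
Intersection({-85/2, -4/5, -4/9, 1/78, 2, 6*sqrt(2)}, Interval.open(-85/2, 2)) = {-4/5, -4/9, 1/78}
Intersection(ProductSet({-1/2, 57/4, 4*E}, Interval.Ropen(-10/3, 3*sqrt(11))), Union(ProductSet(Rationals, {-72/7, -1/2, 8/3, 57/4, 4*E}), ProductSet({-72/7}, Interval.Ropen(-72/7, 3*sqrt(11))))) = ProductSet({-1/2, 57/4}, {-1/2, 8/3})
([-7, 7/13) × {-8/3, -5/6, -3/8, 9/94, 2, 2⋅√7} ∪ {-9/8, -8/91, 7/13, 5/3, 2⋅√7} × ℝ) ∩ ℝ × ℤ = ([-7, 7/13) × {2}) ∪ ({-9/8, -8/91, 7/13, 5/3, 2⋅√7} × ℤ)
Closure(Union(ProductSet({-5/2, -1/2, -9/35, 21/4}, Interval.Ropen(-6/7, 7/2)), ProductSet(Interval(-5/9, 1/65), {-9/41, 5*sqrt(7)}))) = Union(ProductSet({-5/2, -1/2, -9/35, 21/4}, Interval(-6/7, 7/2)), ProductSet(Interval(-5/9, 1/65), {-9/41, 5*sqrt(7)}))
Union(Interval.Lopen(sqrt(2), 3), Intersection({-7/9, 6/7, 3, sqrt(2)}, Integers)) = Interval.Lopen(sqrt(2), 3)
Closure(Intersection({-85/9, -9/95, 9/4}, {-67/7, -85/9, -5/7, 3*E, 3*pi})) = {-85/9}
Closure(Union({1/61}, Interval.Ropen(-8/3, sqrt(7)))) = Interval(-8/3, sqrt(7))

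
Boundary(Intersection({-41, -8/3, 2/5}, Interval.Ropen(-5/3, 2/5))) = EmptySet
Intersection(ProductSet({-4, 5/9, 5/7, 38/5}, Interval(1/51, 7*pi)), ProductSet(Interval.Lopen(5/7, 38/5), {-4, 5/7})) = ProductSet({38/5}, {5/7})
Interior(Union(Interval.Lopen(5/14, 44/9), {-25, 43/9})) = Interval.open(5/14, 44/9)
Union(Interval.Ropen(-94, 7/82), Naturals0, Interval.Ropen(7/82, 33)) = Union(Interval(-94, 33), Naturals0)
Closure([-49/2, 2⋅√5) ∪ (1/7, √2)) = [-49/2, 2⋅√5]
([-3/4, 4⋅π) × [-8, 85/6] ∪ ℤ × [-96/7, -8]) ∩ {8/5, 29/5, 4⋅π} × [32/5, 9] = {8/5, 29/5} × [32/5, 9]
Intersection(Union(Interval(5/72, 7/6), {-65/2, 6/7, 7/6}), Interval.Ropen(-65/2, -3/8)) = {-65/2}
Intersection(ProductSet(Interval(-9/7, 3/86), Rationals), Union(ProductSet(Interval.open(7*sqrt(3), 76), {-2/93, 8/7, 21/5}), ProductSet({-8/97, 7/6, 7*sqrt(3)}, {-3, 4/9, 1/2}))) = ProductSet({-8/97}, {-3, 4/9, 1/2})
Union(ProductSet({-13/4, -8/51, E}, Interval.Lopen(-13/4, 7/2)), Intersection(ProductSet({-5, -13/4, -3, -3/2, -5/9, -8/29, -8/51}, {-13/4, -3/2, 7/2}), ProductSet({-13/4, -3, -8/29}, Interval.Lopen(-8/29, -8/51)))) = ProductSet({-13/4, -8/51, E}, Interval.Lopen(-13/4, 7/2))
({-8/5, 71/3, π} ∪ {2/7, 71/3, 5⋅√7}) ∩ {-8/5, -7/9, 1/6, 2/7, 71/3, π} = {-8/5, 2/7, 71/3, π}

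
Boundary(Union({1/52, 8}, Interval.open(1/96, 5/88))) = {1/96, 5/88, 8}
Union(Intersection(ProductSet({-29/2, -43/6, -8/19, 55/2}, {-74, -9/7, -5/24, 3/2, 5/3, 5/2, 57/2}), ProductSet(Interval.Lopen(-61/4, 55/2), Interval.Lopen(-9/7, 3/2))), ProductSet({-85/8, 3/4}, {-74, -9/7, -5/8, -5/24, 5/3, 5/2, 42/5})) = Union(ProductSet({-85/8, 3/4}, {-74, -9/7, -5/8, -5/24, 5/3, 5/2, 42/5}), ProductSet({-29/2, -43/6, -8/19, 55/2}, {-5/24, 3/2}))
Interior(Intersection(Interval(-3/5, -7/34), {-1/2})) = EmptySet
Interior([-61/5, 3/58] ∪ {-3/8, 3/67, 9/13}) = (-61/5, 3/58)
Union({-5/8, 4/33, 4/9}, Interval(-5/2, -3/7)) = Union({4/33, 4/9}, Interval(-5/2, -3/7))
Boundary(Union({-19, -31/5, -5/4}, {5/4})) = {-19, -31/5, -5/4, 5/4}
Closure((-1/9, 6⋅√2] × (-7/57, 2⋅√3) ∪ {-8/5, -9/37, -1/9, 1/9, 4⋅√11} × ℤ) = ({-8/5, -9/37, -1/9, 1/9, 4⋅√11} × ℤ) ∪ ({-1/9, 6⋅√2} × [-7/57, 2⋅√3]) ∪ ([-1/9, 6⋅√2] × {-7/57, 2⋅√3}) ∪ ((-1/9, 6⋅√2] × (-7/57, 2⋅√3))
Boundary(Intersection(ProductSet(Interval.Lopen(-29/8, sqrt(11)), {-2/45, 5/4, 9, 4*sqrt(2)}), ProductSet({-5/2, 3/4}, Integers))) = ProductSet({-5/2, 3/4}, {9})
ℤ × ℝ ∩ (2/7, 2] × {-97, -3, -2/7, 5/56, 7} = {1, 2} × {-97, -3, -2/7, 5/56, 7}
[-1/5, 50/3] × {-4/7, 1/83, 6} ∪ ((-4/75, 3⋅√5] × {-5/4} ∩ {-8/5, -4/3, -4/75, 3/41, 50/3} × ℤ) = [-1/5, 50/3] × {-4/7, 1/83, 6}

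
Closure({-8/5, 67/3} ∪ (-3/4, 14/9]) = {-8/5, 67/3} ∪ [-3/4, 14/9]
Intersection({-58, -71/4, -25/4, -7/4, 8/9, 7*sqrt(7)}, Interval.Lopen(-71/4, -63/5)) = EmptySet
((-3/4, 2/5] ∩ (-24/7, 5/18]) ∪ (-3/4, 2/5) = (-3/4, 2/5)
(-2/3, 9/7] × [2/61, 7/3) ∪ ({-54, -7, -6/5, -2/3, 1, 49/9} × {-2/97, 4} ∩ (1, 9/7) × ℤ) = (-2/3, 9/7] × [2/61, 7/3)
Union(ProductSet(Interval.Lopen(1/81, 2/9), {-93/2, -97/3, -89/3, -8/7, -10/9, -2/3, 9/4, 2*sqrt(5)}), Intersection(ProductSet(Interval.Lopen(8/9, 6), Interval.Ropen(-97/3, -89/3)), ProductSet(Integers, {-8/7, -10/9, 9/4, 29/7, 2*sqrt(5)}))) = ProductSet(Interval.Lopen(1/81, 2/9), {-93/2, -97/3, -89/3, -8/7, -10/9, -2/3, 9/4, 2*sqrt(5)})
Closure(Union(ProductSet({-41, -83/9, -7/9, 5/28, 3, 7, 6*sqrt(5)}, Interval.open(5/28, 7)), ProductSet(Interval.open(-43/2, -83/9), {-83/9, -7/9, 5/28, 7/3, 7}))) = Union(ProductSet({-41, -83/9, -7/9, 5/28, 3, 7, 6*sqrt(5)}, Interval(5/28, 7)), ProductSet(Interval(-43/2, -83/9), {-83/9, -7/9, 5/28, 7/3, 7}))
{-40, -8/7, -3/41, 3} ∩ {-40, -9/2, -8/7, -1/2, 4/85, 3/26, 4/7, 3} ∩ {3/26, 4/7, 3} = {3}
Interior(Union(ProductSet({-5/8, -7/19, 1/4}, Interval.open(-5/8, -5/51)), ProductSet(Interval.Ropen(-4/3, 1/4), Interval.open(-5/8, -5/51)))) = ProductSet(Interval.open(-4/3, 1/4), Interval.open(-5/8, -5/51))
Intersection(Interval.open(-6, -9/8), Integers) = Range(-5, -1, 1)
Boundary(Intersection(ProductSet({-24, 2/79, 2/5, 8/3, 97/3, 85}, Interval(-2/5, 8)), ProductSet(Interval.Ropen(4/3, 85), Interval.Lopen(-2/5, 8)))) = ProductSet({8/3, 97/3}, Interval(-2/5, 8))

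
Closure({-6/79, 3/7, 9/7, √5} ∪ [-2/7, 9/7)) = [-2/7, 9/7] ∪ {√5}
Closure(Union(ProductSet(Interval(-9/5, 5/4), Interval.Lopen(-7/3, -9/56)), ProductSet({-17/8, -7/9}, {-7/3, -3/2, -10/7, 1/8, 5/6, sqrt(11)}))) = Union(ProductSet({-17/8, -7/9}, {-7/3, -3/2, -10/7, 1/8, 5/6, sqrt(11)}), ProductSet(Interval(-9/5, 5/4), Interval(-7/3, -9/56)))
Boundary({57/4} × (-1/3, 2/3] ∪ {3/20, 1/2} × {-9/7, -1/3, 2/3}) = ({57/4} × [-1/3, 2/3]) ∪ ({3/20, 1/2} × {-9/7, -1/3, 2/3})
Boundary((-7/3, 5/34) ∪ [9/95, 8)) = {-7/3, 8}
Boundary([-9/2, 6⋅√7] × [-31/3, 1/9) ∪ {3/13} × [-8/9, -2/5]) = ({-9/2, 6⋅√7} × [-31/3, 1/9]) ∪ ([-9/2, 6⋅√7] × {-31/3, 1/9})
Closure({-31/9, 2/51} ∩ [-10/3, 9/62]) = {2/51}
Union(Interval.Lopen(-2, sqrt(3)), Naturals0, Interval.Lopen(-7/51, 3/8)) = Union(Interval.Lopen(-2, sqrt(3)), Naturals0)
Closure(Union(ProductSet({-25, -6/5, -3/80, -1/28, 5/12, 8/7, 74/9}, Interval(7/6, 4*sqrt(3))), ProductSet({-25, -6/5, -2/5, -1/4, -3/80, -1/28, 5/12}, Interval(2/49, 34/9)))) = Union(ProductSet({-25, -6/5, -2/5, -1/4, -3/80, -1/28, 5/12}, Interval(2/49, 34/9)), ProductSet({-25, -6/5, -3/80, -1/28, 5/12, 8/7, 74/9}, Interval(7/6, 4*sqrt(3))))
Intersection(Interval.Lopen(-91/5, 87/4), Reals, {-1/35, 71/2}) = {-1/35}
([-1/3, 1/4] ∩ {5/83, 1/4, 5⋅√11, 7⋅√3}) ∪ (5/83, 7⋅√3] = [5/83, 7⋅√3]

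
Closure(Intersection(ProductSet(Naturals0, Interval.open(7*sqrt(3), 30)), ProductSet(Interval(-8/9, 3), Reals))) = ProductSet(Range(0, 4, 1), Interval(7*sqrt(3), 30))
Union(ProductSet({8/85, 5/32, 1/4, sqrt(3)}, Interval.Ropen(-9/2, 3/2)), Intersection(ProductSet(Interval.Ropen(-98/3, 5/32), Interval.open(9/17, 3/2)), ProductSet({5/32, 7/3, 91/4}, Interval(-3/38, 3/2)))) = ProductSet({8/85, 5/32, 1/4, sqrt(3)}, Interval.Ropen(-9/2, 3/2))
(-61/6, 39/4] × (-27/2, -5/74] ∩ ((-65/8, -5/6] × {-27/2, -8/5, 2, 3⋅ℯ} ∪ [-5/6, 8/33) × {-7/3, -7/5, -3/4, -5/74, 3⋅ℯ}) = ((-65/8, -5/6] × {-8/5}) ∪ ([-5/6, 8/33) × {-7/3, -7/5, -3/4, -5/74})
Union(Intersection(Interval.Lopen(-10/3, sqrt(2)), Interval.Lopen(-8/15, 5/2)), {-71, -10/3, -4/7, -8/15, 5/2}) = Union({-71, -10/3, -4/7, 5/2}, Interval(-8/15, sqrt(2)))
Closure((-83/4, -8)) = [-83/4, -8]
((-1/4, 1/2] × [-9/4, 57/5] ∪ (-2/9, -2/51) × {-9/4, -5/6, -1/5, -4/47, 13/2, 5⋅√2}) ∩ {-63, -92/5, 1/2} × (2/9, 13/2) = {1/2} × (2/9, 13/2)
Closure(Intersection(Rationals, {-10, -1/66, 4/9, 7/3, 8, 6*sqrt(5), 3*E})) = {-10, -1/66, 4/9, 7/3, 8}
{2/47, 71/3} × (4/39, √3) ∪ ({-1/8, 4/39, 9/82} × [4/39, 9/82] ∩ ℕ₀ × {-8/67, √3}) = {2/47, 71/3} × (4/39, √3)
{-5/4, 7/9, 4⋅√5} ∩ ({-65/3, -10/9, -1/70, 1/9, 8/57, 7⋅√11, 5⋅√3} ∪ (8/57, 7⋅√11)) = {7/9, 4⋅√5}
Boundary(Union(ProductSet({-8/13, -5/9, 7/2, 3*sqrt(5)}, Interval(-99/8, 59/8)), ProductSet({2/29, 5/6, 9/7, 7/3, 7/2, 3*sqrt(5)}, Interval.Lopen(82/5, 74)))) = Union(ProductSet({-8/13, -5/9, 7/2, 3*sqrt(5)}, Interval(-99/8, 59/8)), ProductSet({2/29, 5/6, 9/7, 7/3, 7/2, 3*sqrt(5)}, Interval(82/5, 74)))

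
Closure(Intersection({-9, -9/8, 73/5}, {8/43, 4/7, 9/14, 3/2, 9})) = EmptySet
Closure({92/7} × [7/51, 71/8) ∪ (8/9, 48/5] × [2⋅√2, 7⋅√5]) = ({92/7} × [7/51, 71/8]) ∪ ([8/9, 48/5] × [2⋅√2, 7⋅√5])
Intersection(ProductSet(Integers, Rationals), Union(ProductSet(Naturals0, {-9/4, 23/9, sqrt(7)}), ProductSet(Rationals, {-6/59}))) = Union(ProductSet(Integers, {-6/59}), ProductSet(Naturals0, {-9/4, 23/9}))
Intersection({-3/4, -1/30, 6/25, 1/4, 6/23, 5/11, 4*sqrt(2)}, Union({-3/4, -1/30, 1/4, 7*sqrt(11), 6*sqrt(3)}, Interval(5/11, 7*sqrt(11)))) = {-3/4, -1/30, 1/4, 5/11, 4*sqrt(2)}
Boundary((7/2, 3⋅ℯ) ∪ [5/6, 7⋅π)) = {5/6, 7⋅π}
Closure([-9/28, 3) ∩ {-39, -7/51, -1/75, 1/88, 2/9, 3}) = {-7/51, -1/75, 1/88, 2/9}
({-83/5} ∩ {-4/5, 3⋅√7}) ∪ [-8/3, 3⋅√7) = [-8/3, 3⋅√7)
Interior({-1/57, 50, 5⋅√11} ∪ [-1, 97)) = (-1, 97)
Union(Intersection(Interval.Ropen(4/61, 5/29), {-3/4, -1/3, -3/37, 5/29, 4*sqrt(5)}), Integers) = Integers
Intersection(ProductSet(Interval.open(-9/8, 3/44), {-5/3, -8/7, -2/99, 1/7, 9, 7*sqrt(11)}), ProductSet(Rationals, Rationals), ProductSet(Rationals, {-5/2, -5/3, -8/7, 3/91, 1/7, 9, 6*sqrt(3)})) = ProductSet(Intersection(Interval.open(-9/8, 3/44), Rationals), {-5/3, -8/7, 1/7, 9})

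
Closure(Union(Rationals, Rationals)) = Reals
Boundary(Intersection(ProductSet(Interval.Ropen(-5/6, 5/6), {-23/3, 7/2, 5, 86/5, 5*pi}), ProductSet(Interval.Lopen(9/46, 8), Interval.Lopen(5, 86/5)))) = ProductSet(Interval(9/46, 5/6), {86/5, 5*pi})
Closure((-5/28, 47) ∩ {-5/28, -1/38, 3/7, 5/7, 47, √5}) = {-1/38, 3/7, 5/7, √5}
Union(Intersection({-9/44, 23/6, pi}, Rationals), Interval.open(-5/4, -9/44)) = Union({23/6}, Interval.Lopen(-5/4, -9/44))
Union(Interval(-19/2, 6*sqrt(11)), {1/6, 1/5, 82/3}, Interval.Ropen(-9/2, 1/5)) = Union({82/3}, Interval(-19/2, 6*sqrt(11)))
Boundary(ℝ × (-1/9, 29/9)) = ℝ × {-1/9, 29/9}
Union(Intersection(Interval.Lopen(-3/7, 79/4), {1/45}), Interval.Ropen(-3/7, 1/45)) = Interval(-3/7, 1/45)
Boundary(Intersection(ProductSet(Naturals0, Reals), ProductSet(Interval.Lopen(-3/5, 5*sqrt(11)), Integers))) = ProductSet(Range(0, 17, 1), Integers)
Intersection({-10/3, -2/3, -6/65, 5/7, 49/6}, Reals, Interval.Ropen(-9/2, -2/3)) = {-10/3}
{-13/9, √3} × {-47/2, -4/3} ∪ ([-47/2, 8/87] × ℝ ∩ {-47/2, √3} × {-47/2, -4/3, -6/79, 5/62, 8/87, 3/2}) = ({-13/9, √3} × {-47/2, -4/3}) ∪ ({-47/2} × {-47/2, -4/3, -6/79, 5/62, 8/87, 3/2})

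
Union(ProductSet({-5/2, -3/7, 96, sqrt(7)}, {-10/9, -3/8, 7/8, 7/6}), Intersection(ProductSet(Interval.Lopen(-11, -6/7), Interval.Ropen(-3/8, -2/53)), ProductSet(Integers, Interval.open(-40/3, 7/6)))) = Union(ProductSet({-5/2, -3/7, 96, sqrt(7)}, {-10/9, -3/8, 7/8, 7/6}), ProductSet(Range(-10, 0, 1), Interval.Ropen(-3/8, -2/53)))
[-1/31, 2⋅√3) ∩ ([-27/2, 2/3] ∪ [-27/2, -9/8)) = [-1/31, 2/3]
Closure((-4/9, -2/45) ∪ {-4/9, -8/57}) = [-4/9, -2/45]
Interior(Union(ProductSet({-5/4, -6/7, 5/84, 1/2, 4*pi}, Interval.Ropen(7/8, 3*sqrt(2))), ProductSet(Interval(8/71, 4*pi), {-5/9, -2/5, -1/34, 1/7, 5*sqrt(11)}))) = EmptySet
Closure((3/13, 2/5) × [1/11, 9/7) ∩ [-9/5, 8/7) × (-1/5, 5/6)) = ({3/13, 2/5} × [1/11, 5/6]) ∪ ([3/13, 2/5] × {1/11, 5/6}) ∪ ((3/13, 2/5) × [1/11, 5/6))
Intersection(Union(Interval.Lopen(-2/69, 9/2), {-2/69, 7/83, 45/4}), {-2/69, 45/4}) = {-2/69, 45/4}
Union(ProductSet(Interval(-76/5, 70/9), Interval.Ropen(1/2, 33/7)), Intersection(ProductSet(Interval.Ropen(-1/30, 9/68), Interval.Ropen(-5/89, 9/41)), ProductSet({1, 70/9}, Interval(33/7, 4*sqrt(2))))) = ProductSet(Interval(-76/5, 70/9), Interval.Ropen(1/2, 33/7))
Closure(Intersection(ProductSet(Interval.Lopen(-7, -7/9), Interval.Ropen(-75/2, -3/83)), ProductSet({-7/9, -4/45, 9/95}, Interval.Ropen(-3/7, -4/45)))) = ProductSet({-7/9}, Interval(-3/7, -4/45))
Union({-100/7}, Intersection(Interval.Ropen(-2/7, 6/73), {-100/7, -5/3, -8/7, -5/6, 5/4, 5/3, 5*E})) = {-100/7}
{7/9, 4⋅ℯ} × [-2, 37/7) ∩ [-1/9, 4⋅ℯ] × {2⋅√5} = {7/9, 4⋅ℯ} × {2⋅√5}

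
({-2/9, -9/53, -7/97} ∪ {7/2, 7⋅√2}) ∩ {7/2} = {7/2}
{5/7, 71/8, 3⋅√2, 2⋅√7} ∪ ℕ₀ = ℕ₀ ∪ {5/7, 71/8, 3⋅√2, 2⋅√7}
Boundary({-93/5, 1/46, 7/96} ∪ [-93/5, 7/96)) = {-93/5, 7/96}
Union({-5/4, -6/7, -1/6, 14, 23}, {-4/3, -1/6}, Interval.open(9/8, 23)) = Union({-4/3, -5/4, -6/7, -1/6}, Interval.Lopen(9/8, 23))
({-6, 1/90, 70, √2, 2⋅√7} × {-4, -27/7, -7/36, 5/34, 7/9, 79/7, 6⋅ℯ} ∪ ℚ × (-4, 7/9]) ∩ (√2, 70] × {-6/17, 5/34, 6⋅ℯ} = ({70, 2⋅√7} × {5/34, 6⋅ℯ}) ∪ ((ℚ ∩ (√2, 70]) × {-6/17, 5/34})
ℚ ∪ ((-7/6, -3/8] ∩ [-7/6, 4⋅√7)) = ℚ ∪ [-7/6, -3/8]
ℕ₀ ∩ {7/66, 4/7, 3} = {3}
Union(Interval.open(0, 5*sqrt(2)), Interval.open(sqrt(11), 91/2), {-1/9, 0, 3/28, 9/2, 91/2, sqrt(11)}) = Union({-1/9}, Interval(0, 91/2))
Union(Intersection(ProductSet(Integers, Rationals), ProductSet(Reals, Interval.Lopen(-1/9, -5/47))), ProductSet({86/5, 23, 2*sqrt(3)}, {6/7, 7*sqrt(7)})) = Union(ProductSet({86/5, 23, 2*sqrt(3)}, {6/7, 7*sqrt(7)}), ProductSet(Integers, Intersection(Interval.Lopen(-1/9, -5/47), Rationals)))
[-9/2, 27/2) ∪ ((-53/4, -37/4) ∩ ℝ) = (-53/4, -37/4) ∪ [-9/2, 27/2)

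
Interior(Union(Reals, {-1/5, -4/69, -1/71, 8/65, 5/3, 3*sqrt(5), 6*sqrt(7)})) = Reals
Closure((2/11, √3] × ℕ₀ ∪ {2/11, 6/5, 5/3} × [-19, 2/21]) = ([2/11, √3] × ℕ₀) ∪ ({2/11, 6/5, 5/3} × [-19, 2/21])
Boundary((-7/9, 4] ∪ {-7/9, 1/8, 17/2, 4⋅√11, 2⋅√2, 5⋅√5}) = {-7/9, 4, 17/2, 4⋅√11, 5⋅√5}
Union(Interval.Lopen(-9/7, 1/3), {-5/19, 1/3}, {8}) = Union({8}, Interval.Lopen(-9/7, 1/3))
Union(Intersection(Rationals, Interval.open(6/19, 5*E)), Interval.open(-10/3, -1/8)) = Union(Intersection(Interval.open(6/19, 5*E), Rationals), Interval.open(-10/3, -1/8))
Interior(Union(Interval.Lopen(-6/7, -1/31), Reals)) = Interval(-oo, oo)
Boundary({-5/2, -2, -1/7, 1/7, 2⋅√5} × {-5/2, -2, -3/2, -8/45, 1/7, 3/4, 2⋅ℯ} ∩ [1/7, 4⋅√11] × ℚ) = {1/7, 2⋅√5} × {-5/2, -2, -3/2, -8/45, 1/7, 3/4}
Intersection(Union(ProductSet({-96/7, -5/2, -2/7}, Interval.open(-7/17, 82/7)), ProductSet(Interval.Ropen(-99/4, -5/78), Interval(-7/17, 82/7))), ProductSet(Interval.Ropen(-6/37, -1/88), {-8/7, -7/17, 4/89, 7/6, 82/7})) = ProductSet(Interval.Ropen(-6/37, -5/78), {-7/17, 4/89, 7/6, 82/7})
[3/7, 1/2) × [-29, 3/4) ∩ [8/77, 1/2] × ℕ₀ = [3/7, 1/2) × {0}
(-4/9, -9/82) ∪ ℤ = ℤ ∪ (-4/9, -9/82)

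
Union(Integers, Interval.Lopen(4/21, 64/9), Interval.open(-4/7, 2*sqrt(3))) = Union(Integers, Interval.Lopen(-4/7, 64/9))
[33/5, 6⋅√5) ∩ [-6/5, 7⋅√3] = [33/5, 7⋅√3]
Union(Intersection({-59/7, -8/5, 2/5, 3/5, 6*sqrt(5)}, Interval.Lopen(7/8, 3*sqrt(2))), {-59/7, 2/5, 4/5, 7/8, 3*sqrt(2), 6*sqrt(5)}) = {-59/7, 2/5, 4/5, 7/8, 3*sqrt(2), 6*sqrt(5)}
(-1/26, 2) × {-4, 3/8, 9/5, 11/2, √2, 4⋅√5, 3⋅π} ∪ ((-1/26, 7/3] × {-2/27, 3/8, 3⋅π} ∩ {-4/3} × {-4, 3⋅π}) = (-1/26, 2) × {-4, 3/8, 9/5, 11/2, √2, 4⋅√5, 3⋅π}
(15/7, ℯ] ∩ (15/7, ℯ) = (15/7, ℯ)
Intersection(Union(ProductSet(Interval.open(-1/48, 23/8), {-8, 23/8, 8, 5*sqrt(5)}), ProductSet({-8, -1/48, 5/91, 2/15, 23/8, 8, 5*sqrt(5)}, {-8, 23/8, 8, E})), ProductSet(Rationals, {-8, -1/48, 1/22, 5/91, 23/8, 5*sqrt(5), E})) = Union(ProductSet({-8, -1/48, 5/91, 2/15, 23/8, 8}, {-8, 23/8, E}), ProductSet(Intersection(Interval.open(-1/48, 23/8), Rationals), {-8, 23/8, 5*sqrt(5)}))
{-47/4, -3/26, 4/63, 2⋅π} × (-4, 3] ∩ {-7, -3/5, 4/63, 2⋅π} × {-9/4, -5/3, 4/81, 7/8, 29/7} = {4/63, 2⋅π} × {-9/4, -5/3, 4/81, 7/8}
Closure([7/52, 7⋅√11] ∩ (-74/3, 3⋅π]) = [7/52, 3⋅π]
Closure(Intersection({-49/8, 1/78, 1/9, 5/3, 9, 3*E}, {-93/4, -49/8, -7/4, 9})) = {-49/8, 9}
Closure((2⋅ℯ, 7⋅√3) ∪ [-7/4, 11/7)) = [-7/4, 11/7] ∪ [2⋅ℯ, 7⋅√3]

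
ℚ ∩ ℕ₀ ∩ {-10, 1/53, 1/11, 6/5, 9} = {9}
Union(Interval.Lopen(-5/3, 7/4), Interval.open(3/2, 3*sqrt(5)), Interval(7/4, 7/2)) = Interval.open(-5/3, 3*sqrt(5))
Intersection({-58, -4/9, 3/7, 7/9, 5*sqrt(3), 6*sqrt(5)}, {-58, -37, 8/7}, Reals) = {-58}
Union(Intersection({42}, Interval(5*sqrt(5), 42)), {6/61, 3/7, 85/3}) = {6/61, 3/7, 85/3, 42}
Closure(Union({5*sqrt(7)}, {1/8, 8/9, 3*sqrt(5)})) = {1/8, 8/9, 3*sqrt(5), 5*sqrt(7)}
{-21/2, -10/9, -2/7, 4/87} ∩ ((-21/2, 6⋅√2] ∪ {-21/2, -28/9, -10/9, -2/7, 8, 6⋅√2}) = {-21/2, -10/9, -2/7, 4/87}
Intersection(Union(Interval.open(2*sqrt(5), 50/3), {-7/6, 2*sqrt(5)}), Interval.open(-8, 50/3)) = Union({-7/6}, Interval.Ropen(2*sqrt(5), 50/3))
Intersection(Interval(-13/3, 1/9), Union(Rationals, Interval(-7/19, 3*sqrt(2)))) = Union(Intersection(Interval(-13/3, 1/9), Rationals), Interval(-7/19, 1/9))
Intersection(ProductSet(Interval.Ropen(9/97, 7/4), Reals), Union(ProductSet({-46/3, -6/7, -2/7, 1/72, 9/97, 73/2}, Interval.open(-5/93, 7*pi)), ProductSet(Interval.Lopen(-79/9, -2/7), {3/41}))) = ProductSet({9/97}, Interval.open(-5/93, 7*pi))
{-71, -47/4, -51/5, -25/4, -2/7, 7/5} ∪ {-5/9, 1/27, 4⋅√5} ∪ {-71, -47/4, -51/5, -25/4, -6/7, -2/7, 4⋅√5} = {-71, -47/4, -51/5, -25/4, -6/7, -5/9, -2/7, 1/27, 7/5, 4⋅√5}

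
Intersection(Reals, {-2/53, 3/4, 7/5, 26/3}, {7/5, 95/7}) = {7/5}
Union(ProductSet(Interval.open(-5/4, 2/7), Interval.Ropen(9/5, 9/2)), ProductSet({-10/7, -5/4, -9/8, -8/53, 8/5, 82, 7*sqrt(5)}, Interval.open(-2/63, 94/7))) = Union(ProductSet({-10/7, -5/4, -9/8, -8/53, 8/5, 82, 7*sqrt(5)}, Interval.open(-2/63, 94/7)), ProductSet(Interval.open(-5/4, 2/7), Interval.Ropen(9/5, 9/2)))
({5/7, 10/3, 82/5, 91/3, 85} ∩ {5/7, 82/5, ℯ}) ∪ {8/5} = {5/7, 8/5, 82/5}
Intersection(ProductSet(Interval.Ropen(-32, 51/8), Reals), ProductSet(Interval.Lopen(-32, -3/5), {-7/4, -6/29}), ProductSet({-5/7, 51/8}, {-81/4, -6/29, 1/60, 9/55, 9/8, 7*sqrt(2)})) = ProductSet({-5/7}, {-6/29})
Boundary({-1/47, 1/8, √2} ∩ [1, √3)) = {√2}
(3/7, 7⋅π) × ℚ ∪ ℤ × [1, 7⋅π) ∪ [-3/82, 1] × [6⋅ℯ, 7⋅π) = (ℤ × [1, 7⋅π)) ∪ ((3/7, 7⋅π) × ℚ) ∪ ([-3/82, 1] × [6⋅ℯ, 7⋅π))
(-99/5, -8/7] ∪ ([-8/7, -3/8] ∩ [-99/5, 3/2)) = (-99/5, -3/8]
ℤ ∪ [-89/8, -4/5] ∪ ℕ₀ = ℤ ∪ [-89/8, -4/5]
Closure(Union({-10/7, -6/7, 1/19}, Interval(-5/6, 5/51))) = Union({-10/7, -6/7}, Interval(-5/6, 5/51))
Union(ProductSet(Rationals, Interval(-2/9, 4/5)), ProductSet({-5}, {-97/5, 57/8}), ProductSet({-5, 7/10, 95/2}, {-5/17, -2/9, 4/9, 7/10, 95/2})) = Union(ProductSet({-5}, {-97/5, 57/8}), ProductSet({-5, 7/10, 95/2}, {-5/17, -2/9, 4/9, 7/10, 95/2}), ProductSet(Rationals, Interval(-2/9, 4/5)))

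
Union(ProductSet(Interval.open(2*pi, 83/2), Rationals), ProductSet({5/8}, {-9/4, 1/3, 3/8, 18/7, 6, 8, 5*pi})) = Union(ProductSet({5/8}, {-9/4, 1/3, 3/8, 18/7, 6, 8, 5*pi}), ProductSet(Interval.open(2*pi, 83/2), Rationals))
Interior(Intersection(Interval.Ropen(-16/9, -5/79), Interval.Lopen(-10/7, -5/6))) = Interval.open(-10/7, -5/6)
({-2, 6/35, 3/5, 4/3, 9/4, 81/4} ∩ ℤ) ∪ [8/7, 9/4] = {-2} ∪ [8/7, 9/4]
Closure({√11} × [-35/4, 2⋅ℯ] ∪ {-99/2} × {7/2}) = ({-99/2} × {7/2}) ∪ ({√11} × [-35/4, 2⋅ℯ])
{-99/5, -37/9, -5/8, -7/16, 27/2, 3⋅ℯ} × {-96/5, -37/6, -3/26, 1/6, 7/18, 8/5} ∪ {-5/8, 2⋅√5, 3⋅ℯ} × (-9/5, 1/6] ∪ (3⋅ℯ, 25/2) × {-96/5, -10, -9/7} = ((3⋅ℯ, 25/2) × {-96/5, -10, -9/7}) ∪ ({-5/8, 2⋅√5, 3⋅ℯ} × (-9/5, 1/6]) ∪ ({-99/5, -37/9, -5/8, -7/16, 27/2, 3⋅ℯ} × {-96/5, -37/6, -3/26, 1/6, 7/18, 8/5})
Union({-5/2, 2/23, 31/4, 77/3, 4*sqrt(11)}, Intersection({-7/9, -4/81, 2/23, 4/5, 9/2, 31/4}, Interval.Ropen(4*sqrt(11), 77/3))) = {-5/2, 2/23, 31/4, 77/3, 4*sqrt(11)}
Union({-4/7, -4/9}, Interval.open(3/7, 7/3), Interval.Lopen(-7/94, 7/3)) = Union({-4/7, -4/9}, Interval.Lopen(-7/94, 7/3))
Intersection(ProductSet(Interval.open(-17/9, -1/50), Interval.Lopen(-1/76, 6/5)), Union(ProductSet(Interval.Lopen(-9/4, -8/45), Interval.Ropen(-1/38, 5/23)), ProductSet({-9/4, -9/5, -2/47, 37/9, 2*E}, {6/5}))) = Union(ProductSet({-9/5, -2/47}, {6/5}), ProductSet(Interval.Lopen(-17/9, -8/45), Interval.open(-1/76, 5/23)))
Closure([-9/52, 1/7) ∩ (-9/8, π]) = [-9/52, 1/7]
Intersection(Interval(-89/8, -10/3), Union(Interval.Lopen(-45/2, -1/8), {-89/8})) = Interval(-89/8, -10/3)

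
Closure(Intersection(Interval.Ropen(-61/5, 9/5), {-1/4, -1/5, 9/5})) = {-1/4, -1/5}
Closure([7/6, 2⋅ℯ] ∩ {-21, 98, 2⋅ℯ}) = {2⋅ℯ}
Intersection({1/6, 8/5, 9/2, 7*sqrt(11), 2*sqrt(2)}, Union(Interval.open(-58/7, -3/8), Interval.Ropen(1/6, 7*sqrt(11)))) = {1/6, 8/5, 9/2, 2*sqrt(2)}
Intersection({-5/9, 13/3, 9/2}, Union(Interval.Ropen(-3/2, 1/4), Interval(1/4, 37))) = {-5/9, 13/3, 9/2}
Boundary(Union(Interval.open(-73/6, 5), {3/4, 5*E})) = {-73/6, 5, 5*E}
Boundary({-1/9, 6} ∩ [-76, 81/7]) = {-1/9, 6}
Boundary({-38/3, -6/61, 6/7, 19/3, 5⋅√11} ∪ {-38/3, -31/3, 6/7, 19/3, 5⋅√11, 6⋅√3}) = {-38/3, -31/3, -6/61, 6/7, 19/3, 5⋅√11, 6⋅√3}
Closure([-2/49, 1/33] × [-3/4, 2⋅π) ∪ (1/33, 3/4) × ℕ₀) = ((1/33, 3/4) × ℕ₀) ∪ ([-2/49, 1/33] × [-3/4, 2⋅π]) ∪ ([1/33, 3/4] × (ℕ₀ ∪ (ℕ₀ \ (-3/4, 2⋅π))))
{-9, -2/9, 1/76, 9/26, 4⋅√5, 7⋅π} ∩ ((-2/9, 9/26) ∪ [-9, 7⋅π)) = {-9, -2/9, 1/76, 9/26, 4⋅√5}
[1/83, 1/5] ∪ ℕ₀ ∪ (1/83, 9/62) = ℕ₀ ∪ [1/83, 1/5]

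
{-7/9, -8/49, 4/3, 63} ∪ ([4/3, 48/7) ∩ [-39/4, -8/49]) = {-7/9, -8/49, 4/3, 63}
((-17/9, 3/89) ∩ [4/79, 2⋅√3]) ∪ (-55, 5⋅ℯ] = (-55, 5⋅ℯ]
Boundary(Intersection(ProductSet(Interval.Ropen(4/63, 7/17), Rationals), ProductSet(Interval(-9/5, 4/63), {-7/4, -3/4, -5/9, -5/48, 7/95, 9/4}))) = ProductSet({4/63}, {-7/4, -3/4, -5/9, -5/48, 7/95, 9/4})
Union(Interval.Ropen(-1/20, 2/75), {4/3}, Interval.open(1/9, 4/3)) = Union(Interval.Ropen(-1/20, 2/75), Interval.Lopen(1/9, 4/3))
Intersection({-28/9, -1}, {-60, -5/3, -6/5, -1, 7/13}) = {-1}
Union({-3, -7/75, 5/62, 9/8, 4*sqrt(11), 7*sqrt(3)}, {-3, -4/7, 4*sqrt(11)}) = {-3, -4/7, -7/75, 5/62, 9/8, 4*sqrt(11), 7*sqrt(3)}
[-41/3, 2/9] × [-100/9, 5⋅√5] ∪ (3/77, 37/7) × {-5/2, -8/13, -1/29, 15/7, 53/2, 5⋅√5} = ([-41/3, 2/9] × [-100/9, 5⋅√5]) ∪ ((3/77, 37/7) × {-5/2, -8/13, -1/29, 15/7, 53/2, 5⋅√5})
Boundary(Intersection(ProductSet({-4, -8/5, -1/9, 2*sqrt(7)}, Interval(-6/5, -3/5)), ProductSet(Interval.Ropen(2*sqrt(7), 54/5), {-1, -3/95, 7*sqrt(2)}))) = ProductSet({2*sqrt(7)}, {-1})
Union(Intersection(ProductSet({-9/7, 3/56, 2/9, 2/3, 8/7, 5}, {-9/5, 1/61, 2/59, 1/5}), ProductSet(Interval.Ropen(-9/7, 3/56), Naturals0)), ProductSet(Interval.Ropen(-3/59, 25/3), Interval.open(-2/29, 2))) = ProductSet(Interval.Ropen(-3/59, 25/3), Interval.open(-2/29, 2))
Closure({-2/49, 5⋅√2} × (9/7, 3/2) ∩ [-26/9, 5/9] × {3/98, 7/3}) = ∅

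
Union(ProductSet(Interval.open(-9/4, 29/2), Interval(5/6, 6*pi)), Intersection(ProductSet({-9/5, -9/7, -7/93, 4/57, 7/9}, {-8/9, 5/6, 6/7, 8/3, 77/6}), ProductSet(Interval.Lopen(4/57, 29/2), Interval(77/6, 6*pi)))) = ProductSet(Interval.open(-9/4, 29/2), Interval(5/6, 6*pi))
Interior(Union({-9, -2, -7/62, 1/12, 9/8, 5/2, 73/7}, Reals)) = Reals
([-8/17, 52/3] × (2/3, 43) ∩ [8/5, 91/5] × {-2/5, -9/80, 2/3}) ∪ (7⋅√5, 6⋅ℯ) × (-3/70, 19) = (7⋅√5, 6⋅ℯ) × (-3/70, 19)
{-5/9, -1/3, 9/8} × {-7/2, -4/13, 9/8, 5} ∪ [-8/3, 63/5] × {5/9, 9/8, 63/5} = ({-5/9, -1/3, 9/8} × {-7/2, -4/13, 9/8, 5}) ∪ ([-8/3, 63/5] × {5/9, 9/8, 63/5})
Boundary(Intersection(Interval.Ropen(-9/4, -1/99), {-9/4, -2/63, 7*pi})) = {-9/4, -2/63}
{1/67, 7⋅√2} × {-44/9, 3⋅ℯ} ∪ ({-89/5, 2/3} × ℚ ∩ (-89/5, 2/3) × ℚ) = {1/67, 7⋅√2} × {-44/9, 3⋅ℯ}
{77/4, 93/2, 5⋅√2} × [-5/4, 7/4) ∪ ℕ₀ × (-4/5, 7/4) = (ℕ₀ × (-4/5, 7/4)) ∪ ({77/4, 93/2, 5⋅√2} × [-5/4, 7/4))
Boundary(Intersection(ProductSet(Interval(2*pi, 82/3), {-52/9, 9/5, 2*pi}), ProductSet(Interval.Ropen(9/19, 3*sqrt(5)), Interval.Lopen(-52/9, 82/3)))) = ProductSet(Interval(2*pi, 3*sqrt(5)), {9/5, 2*pi})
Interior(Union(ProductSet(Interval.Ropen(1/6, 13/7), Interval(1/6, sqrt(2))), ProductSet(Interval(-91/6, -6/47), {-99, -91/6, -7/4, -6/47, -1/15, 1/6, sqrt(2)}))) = ProductSet(Interval.open(1/6, 13/7), Interval.open(1/6, sqrt(2)))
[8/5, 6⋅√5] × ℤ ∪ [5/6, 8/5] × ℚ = ([5/6, 8/5] × ℚ) ∪ ([8/5, 6⋅√5] × ℤ)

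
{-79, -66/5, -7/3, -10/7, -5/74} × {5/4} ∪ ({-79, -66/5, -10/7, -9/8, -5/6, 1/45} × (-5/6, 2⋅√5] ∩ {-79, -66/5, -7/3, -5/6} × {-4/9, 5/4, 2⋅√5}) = ({-79, -66/5, -7/3, -10/7, -5/74} × {5/4}) ∪ ({-79, -66/5, -5/6} × {-4/9, 5/4, 2⋅√5})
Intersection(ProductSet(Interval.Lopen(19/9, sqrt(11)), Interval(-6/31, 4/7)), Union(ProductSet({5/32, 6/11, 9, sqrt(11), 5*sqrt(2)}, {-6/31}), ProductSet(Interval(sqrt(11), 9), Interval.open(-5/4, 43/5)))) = ProductSet({sqrt(11)}, Interval(-6/31, 4/7))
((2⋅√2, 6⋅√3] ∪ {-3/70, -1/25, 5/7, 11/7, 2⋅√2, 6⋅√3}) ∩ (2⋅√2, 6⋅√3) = (2⋅√2, 6⋅√3)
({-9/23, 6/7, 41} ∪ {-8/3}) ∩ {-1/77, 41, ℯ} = {41}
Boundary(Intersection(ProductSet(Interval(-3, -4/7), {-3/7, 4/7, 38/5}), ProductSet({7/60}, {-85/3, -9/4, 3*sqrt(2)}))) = EmptySet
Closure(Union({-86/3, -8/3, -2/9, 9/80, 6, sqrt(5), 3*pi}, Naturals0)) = Union({-86/3, -8/3, -2/9, 9/80, sqrt(5), 3*pi}, Naturals0)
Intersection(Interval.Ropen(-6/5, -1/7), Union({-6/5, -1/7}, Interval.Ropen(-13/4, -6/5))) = {-6/5}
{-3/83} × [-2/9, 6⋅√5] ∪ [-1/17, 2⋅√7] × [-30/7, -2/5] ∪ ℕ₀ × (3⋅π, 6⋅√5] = ({-3/83} × [-2/9, 6⋅√5]) ∪ (ℕ₀ × (3⋅π, 6⋅√5]) ∪ ([-1/17, 2⋅√7] × [-30/7, -2/5])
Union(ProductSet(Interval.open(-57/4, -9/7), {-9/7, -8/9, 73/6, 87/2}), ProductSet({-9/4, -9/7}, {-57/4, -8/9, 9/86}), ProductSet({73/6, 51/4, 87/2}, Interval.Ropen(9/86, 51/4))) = Union(ProductSet({-9/4, -9/7}, {-57/4, -8/9, 9/86}), ProductSet({73/6, 51/4, 87/2}, Interval.Ropen(9/86, 51/4)), ProductSet(Interval.open(-57/4, -9/7), {-9/7, -8/9, 73/6, 87/2}))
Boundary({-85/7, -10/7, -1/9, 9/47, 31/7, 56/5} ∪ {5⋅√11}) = {-85/7, -10/7, -1/9, 9/47, 31/7, 56/5, 5⋅√11}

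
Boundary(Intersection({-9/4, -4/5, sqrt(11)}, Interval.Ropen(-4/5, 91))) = {-4/5, sqrt(11)}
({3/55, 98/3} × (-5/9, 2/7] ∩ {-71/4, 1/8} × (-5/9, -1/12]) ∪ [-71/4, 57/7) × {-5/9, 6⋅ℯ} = [-71/4, 57/7) × {-5/9, 6⋅ℯ}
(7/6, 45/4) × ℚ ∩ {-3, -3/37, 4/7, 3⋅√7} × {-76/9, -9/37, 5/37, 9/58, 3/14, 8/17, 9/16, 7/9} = {3⋅√7} × {-76/9, -9/37, 5/37, 9/58, 3/14, 8/17, 9/16, 7/9}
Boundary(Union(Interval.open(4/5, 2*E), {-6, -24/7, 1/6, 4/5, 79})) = {-6, -24/7, 1/6, 4/5, 79, 2*E}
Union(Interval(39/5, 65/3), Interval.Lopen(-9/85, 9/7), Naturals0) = Union(Interval.Lopen(-9/85, 9/7), Interval(39/5, 65/3), Naturals0)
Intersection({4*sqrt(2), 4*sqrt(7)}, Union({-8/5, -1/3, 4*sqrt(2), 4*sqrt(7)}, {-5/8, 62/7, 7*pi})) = {4*sqrt(2), 4*sqrt(7)}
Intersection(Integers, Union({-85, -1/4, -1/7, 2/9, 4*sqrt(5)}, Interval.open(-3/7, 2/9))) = Union({-85}, Range(0, 1, 1))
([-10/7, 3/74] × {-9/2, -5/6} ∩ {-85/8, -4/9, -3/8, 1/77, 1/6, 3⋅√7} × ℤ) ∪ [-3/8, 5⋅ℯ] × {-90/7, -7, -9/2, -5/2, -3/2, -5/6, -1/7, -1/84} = [-3/8, 5⋅ℯ] × {-90/7, -7, -9/2, -5/2, -3/2, -5/6, -1/7, -1/84}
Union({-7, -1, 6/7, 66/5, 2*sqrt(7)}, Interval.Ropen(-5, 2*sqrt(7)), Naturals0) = Union({-7, 66/5}, Interval(-5, 2*sqrt(7)), Naturals0)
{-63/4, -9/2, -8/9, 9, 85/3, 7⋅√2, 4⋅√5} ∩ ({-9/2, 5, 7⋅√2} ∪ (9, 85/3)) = {-9/2, 7⋅√2}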